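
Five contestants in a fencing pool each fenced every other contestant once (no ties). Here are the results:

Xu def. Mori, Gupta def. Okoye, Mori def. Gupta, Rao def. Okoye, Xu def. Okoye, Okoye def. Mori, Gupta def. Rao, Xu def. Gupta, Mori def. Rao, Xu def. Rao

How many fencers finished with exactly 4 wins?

1

Win totals: Mori 2, Okoye 1, Rao 1, Xu 4, Gupta 2.
Exactly 4: Xu — 1 fencer.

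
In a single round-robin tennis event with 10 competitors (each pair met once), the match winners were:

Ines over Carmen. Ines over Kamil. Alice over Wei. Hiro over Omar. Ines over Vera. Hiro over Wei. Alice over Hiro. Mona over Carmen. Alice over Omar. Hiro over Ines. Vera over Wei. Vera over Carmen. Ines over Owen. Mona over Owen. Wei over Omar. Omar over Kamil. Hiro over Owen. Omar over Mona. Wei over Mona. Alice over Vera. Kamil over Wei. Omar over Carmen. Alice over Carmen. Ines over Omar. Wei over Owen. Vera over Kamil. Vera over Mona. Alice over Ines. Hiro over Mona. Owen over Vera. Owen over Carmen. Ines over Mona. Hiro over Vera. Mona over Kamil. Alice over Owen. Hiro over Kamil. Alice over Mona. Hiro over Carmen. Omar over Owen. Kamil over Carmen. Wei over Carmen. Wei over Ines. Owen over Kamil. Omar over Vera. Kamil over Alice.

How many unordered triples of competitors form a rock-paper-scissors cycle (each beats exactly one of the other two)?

Win totals: Hiro 8, Carmen 0, Kamil 3, Mona 3, Wei 5, Omar 5, Ines 6, Owen 3, Vera 4, Alice 8.
A competitor with w wins dominates both others in C(w,2) triples; summing gives 28 + 0 + 3 + 3 + 10 + 10 + 15 + 3 + 6 + 28 = 106 transitive triples.
Total triples C(10,3) = 120, so cyclic triples = 120 − 106 = 14.

14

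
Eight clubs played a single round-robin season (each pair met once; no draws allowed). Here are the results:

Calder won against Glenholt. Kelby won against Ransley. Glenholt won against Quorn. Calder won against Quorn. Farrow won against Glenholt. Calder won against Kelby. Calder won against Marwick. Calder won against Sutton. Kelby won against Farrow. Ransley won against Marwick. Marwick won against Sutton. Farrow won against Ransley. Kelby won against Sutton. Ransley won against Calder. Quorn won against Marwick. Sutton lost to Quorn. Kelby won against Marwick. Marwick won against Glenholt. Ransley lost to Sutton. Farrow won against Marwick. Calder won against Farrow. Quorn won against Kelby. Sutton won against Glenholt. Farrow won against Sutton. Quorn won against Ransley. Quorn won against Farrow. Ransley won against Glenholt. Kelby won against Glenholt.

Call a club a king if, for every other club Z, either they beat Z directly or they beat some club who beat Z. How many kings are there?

Ransley reaches everyone (king).
Glenholt cannot reach Calder in two steps.
Calder reaches everyone (king).
Quorn reaches everyone (king).
Farrow cannot reach Kelby in two steps.
Marwick cannot reach Calder, Farrow, Kelby in two steps.
Kelby reaches everyone (king).
Sutton cannot reach Farrow, Kelby in two steps.
Kings: Ransley, Calder, Quorn, Kelby — 4.

4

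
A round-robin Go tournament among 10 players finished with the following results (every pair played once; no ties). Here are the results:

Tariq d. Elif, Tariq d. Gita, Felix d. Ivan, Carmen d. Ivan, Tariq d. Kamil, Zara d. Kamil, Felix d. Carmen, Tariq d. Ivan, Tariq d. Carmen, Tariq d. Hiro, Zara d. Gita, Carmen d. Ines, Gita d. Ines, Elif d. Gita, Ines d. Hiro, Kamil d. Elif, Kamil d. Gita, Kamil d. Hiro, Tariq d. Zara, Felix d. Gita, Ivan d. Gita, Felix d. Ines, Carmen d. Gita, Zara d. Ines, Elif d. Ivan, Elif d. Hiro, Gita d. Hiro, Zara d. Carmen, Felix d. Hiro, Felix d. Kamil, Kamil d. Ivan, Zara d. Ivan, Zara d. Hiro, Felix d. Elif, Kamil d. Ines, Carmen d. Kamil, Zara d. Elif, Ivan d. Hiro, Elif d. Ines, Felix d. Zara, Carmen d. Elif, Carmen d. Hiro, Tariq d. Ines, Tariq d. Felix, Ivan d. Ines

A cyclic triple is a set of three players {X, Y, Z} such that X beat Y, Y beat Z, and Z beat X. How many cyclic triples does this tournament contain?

0

Win totals: Elif 4, Carmen 6, Hiro 0, Ines 1, Kamil 5, Zara 7, Gita 2, Tariq 9, Ivan 3, Felix 8.
A player with w wins dominates both others in C(w,2) triples; summing gives 6 + 15 + 0 + 0 + 10 + 21 + 1 + 36 + 3 + 28 = 120 transitive triples.
Total triples C(10,3) = 120, so cyclic triples = 120 − 120 = 0.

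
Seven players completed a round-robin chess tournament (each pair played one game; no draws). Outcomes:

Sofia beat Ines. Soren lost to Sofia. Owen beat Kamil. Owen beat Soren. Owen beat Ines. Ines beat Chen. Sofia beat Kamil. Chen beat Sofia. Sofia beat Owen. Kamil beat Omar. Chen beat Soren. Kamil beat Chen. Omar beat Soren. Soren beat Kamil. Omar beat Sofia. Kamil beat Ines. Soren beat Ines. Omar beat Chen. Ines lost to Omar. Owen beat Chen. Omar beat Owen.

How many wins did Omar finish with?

Omar's results: beat Sofia, Soren, Owen, Ines, Chen; lost to Kamil.
That is 5 wins.

5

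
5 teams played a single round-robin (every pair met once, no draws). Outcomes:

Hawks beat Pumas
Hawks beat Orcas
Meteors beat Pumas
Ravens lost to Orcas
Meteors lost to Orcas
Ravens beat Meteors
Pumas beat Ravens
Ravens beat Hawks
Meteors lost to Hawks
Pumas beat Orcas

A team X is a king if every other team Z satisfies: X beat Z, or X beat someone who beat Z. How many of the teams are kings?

4

Orcas reaches everyone (king).
Pumas reaches everyone (king).
Meteors cannot reach Hawks in two steps.
Hawks reaches everyone (king).
Ravens reaches everyone (king).
Kings: Orcas, Pumas, Hawks, Ravens — 4.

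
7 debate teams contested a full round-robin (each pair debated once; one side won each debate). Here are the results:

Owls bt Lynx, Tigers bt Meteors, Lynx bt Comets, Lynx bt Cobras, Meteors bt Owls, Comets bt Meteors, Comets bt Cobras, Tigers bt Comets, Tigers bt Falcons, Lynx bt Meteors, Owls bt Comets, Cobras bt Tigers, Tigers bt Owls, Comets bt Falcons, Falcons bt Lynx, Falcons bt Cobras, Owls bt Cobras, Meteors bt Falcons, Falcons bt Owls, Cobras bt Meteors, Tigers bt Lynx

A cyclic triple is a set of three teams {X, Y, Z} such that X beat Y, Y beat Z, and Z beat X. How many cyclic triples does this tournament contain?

11

Win totals: Cobras 2, Comets 3, Lynx 3, Falcons 3, Meteors 2, Owls 3, Tigers 5.
A team with w wins dominates both others in C(w,2) triples; summing gives 1 + 3 + 3 + 3 + 1 + 3 + 10 = 24 transitive triples.
Total triples C(7,3) = 35, so cyclic triples = 35 − 24 = 11.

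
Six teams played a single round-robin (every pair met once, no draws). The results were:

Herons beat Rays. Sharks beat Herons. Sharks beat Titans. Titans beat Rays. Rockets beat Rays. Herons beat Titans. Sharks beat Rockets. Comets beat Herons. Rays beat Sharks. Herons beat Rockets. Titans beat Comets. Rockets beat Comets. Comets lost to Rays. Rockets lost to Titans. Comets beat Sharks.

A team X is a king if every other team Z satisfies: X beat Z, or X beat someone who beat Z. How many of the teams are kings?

Rays reaches everyone (king).
Comets reaches everyone (king).
Rockets cannot reach Titans in two steps.
Titans reaches everyone (king).
Herons reaches everyone (king).
Sharks reaches everyone (king).
Kings: Rays, Comets, Titans, Herons, Sharks — 5.

5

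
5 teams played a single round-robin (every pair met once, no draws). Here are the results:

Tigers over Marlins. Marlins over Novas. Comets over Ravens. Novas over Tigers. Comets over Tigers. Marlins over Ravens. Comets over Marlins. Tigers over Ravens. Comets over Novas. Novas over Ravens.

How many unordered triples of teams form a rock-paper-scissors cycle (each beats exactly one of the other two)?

Win totals: Novas 2, Ravens 0, Tigers 2, Comets 4, Marlins 2.
A team with w wins dominates both others in C(w,2) triples; summing gives 1 + 0 + 1 + 6 + 1 = 9 transitive triples.
Total triples C(5,3) = 10, so cyclic triples = 10 − 9 = 1.

1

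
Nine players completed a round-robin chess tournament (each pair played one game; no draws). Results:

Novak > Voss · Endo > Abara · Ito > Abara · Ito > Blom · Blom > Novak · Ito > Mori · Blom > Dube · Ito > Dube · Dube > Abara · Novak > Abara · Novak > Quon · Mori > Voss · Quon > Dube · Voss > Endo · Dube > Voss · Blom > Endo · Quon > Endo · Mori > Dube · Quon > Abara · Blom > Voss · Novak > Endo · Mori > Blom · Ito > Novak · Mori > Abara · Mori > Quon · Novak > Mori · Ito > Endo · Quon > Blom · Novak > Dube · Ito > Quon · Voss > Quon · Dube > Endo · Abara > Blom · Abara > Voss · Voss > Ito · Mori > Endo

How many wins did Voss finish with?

Voss' results: beat Ito, Quon, Endo; lost to Mori, Abara, Dube, Blom, Novak.
That is 3 wins.

3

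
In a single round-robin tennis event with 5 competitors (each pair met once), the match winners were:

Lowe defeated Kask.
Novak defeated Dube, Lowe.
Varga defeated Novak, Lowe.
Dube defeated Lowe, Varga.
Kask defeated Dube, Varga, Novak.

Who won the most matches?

Kask

Win totals: Kask 3, Lowe 1, Varga 2, Dube 2, Novak 2.
Kask leads with 3 wins (next highest: 2).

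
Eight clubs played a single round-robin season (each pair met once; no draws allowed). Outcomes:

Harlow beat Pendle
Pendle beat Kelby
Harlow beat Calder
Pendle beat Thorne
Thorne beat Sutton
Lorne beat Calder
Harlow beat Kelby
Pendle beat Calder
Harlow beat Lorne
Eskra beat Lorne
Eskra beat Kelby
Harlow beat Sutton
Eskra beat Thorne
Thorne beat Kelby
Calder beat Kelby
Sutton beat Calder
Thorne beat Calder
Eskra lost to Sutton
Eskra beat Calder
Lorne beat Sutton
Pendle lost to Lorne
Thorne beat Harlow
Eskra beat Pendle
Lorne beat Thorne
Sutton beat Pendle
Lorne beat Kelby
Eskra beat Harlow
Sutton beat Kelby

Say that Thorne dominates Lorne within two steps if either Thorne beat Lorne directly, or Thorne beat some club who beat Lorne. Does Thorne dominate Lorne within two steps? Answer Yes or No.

Yes

Thorne did not beat Lorne directly.
Thorne beat Sutton, Calder, Harlow, Kelby. Of those, Harlow beat Lorne.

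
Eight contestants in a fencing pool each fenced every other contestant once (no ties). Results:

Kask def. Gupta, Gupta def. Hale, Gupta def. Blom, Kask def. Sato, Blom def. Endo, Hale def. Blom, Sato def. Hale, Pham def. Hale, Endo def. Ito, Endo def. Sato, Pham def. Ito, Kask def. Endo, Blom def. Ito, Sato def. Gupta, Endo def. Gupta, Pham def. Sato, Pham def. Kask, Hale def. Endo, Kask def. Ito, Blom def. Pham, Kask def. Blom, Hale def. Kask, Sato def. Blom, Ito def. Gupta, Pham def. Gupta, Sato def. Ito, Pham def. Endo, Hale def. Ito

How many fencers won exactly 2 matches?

Win totals: Gupta 2, Kask 5, Blom 3, Ito 1, Hale 4, Pham 6, Endo 3, Sato 4.
Exactly 2: Gupta — 1 fencer.

1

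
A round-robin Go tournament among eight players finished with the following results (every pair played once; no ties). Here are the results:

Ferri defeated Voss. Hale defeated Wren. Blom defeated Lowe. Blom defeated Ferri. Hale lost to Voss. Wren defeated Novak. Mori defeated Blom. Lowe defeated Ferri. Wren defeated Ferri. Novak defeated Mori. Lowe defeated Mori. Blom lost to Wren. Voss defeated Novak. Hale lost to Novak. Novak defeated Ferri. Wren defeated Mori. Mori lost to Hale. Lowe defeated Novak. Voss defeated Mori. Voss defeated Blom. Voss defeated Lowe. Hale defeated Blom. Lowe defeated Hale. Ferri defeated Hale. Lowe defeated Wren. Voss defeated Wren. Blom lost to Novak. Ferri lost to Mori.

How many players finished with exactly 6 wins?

Win totals: Hale 3, Blom 2, Mori 2, Lowe 5, Novak 4, Wren 4, Voss 6, Ferri 2.
Exactly 6: Voss — 1 player.

1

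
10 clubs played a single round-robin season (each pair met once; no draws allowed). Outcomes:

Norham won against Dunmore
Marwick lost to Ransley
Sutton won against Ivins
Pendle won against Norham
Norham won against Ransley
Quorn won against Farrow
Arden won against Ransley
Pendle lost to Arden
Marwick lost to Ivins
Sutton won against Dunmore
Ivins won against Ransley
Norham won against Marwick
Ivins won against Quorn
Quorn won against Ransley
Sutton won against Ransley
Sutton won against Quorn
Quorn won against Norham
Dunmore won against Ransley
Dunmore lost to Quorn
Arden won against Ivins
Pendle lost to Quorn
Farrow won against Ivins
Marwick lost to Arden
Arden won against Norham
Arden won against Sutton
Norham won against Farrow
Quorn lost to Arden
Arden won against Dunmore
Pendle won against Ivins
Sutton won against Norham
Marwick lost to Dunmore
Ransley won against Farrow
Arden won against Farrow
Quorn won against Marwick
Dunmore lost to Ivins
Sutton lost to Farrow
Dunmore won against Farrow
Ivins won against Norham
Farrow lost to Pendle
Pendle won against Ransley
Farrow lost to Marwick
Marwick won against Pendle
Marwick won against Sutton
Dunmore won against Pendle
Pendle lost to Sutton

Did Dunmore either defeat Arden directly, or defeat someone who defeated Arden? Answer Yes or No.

No

Dunmore did not beat Arden directly.
Dunmore beat Pendle, Marwick, Ransley, Farrow, but each of them lost to Arden. No two-step path.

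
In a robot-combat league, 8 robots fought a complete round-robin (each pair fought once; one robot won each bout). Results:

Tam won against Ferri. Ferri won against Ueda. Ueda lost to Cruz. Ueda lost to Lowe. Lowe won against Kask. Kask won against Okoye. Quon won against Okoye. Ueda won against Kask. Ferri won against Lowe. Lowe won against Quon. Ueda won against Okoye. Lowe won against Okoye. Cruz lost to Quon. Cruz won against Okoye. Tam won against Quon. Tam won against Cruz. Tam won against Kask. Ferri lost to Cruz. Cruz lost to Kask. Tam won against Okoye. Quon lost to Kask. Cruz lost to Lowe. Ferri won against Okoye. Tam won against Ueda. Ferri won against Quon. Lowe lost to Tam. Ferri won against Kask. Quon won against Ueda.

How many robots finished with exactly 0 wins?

1

Win totals: Okoye 0, Ferri 5, Ueda 2, Kask 3, Tam 7, Cruz 3, Lowe 5, Quon 3.
Exactly 0: Okoye — 1 robot.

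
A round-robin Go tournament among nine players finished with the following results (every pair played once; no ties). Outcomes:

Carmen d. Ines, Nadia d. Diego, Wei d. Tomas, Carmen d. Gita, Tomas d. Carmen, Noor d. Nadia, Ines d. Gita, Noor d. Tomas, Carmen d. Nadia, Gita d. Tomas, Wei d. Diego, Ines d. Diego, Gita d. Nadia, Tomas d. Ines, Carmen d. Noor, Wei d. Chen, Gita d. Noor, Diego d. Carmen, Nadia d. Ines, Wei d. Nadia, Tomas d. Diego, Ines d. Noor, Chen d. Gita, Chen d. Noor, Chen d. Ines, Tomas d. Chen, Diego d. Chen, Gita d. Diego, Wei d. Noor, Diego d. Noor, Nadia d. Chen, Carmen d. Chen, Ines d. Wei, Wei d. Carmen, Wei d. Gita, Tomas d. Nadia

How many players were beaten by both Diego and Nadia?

Diego beat: Noor, Chen, Carmen.
Nadia beat: Ines, Diego, Chen.
Both beat: Chen — 1.

1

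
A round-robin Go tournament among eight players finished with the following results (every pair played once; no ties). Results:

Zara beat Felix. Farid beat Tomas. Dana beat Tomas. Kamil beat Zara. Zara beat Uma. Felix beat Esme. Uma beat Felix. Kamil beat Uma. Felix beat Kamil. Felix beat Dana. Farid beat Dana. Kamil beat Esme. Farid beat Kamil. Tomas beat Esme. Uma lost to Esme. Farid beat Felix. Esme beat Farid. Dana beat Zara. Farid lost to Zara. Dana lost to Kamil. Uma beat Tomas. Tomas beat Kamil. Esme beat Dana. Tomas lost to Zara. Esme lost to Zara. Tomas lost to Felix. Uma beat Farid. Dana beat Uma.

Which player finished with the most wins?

Win totals: Zara 5, Kamil 4, Farid 4, Dana 3, Esme 3, Uma 3, Tomas 2, Felix 4.
Zara leads with 5 wins (next highest: 4).

Zara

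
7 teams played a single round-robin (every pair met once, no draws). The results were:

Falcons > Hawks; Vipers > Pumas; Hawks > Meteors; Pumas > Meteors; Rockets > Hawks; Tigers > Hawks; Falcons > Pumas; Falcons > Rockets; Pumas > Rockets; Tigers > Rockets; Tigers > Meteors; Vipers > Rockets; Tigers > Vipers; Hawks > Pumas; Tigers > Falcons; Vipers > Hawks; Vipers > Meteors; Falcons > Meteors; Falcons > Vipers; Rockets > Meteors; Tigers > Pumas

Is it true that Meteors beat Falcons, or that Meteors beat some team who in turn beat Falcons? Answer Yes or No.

Meteors did not beat Falcons directly.
Meteors beat no one, so there is no intermediate team.

No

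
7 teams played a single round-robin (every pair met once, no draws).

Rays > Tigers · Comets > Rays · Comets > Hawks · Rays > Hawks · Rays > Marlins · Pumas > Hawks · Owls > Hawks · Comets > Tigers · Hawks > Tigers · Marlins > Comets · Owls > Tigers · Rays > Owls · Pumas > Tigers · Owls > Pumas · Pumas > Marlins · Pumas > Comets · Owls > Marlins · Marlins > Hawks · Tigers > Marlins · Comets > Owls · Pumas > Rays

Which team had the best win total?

Pumas

Win totals: Comets 4, Owls 4, Rays 4, Tigers 1, Marlins 2, Hawks 1, Pumas 5.
Pumas leads with 5 wins (next highest: 4).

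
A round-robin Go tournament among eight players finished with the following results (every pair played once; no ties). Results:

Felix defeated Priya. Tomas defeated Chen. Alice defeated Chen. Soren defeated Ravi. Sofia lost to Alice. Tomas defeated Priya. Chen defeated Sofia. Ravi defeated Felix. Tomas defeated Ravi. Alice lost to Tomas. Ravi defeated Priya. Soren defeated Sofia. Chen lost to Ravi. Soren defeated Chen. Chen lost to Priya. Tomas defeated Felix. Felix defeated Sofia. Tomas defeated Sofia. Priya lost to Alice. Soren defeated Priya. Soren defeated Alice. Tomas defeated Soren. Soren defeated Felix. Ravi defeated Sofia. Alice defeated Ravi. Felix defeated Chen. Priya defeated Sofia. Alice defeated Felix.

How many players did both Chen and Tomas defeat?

Chen beat: Sofia.
Tomas beat: Chen, Priya, Ravi, Soren, Sofia, Felix, Alice.
Both beat: Sofia — 1.

1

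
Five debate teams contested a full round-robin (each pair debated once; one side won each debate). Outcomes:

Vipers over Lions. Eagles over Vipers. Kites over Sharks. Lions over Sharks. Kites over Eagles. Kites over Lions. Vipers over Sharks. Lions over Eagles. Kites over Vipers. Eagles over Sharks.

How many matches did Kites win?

4

Kites' results: beat Eagles, Vipers, Sharks, Lions; lost to no one.
That is 4 wins.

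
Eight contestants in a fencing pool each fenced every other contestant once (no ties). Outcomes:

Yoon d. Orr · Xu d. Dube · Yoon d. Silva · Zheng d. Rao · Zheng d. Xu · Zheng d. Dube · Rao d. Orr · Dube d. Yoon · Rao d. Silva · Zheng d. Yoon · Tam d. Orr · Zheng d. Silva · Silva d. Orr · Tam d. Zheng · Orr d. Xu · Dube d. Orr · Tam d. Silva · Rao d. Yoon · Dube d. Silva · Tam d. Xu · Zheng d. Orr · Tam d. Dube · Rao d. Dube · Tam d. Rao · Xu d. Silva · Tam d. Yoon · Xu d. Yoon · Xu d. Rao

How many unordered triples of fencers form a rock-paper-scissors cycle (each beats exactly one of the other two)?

Win totals: Rao 4, Tam 7, Zheng 6, Dube 3, Orr 1, Yoon 2, Silva 1, Xu 4.
A fencer with w wins dominates both others in C(w,2) triples; summing gives 6 + 21 + 15 + 3 + 0 + 1 + 0 + 6 = 52 transitive triples.
Total triples C(8,3) = 56, so cyclic triples = 56 − 52 = 4.

4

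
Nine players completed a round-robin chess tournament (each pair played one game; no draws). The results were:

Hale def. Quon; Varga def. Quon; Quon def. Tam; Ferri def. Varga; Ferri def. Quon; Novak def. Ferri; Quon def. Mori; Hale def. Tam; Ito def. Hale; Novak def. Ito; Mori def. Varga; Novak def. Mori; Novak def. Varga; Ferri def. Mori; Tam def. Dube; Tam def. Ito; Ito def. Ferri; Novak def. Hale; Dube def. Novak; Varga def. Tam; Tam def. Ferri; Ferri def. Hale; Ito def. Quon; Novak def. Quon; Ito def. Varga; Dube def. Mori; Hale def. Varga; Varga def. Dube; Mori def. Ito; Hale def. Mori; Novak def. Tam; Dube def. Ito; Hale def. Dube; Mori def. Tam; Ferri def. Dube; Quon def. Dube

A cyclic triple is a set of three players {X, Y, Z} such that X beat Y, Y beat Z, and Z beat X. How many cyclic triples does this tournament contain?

Win totals: Ito 4, Mori 3, Tam 3, Dube 3, Novak 7, Ferri 5, Varga 3, Quon 3, Hale 5.
A player with w wins dominates both others in C(w,2) triples; summing gives 6 + 3 + 3 + 3 + 21 + 10 + 3 + 3 + 10 = 62 transitive triples.
Total triples C(9,3) = 84, so cyclic triples = 84 − 62 = 22.

22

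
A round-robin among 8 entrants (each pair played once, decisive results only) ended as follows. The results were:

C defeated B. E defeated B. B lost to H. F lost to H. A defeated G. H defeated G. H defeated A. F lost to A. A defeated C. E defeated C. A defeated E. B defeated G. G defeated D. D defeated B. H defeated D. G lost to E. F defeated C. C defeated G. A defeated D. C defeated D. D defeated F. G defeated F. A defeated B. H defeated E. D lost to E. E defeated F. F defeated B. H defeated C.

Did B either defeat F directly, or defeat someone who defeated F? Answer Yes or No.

Yes

B did not beat F directly.
B beat G. Of those, G beat F.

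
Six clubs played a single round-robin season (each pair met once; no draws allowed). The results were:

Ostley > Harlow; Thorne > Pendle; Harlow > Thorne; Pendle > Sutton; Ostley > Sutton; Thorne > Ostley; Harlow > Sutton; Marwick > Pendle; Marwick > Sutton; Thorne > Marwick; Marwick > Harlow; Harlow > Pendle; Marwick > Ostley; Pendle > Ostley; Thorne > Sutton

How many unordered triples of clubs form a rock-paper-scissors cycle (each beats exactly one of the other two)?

3

Win totals: Sutton 0, Thorne 4, Marwick 4, Ostley 2, Harlow 3, Pendle 2.
A club with w wins dominates both others in C(w,2) triples; summing gives 0 + 6 + 6 + 1 + 3 + 1 = 17 transitive triples.
Total triples C(6,3) = 20, so cyclic triples = 20 − 17 = 3.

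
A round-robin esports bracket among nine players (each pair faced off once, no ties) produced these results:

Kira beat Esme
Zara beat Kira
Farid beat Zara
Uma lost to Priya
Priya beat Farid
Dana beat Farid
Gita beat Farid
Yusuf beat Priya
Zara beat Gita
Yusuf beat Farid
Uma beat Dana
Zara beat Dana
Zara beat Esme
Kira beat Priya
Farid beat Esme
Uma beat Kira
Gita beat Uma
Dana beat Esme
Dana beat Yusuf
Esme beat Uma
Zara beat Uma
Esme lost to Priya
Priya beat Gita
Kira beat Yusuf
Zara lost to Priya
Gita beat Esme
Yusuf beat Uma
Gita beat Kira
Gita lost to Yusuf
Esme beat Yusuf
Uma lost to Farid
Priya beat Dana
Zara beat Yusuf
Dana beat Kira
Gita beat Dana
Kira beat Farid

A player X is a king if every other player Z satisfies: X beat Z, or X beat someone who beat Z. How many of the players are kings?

Dana reaches everyone (king).
Kira reaches everyone (king).
Zara reaches everyone (king).
Farid cannot reach Priya in two steps.
Esme cannot reach Zara in two steps.
Priya reaches everyone (king).
Uma cannot reach Zara, Gita in two steps.
Yusuf reaches everyone (king).
Gita reaches everyone (king).
Kings: Dana, Kira, Zara, Priya, Yusuf, Gita — 6.

6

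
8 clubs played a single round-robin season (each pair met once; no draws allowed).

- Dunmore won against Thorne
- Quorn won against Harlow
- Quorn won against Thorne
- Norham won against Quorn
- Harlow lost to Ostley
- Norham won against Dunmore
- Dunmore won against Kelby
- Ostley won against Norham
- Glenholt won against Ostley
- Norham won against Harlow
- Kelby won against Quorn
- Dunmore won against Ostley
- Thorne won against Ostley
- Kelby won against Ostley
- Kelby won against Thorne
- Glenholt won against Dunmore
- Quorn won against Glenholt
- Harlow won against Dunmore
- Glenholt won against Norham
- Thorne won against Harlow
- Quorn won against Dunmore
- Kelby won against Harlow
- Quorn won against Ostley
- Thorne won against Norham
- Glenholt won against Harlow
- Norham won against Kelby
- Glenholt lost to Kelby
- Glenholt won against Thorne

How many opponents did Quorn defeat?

5

Quorn's results: beat Ostley, Harlow, Thorne, Dunmore, Glenholt; lost to Kelby, Norham.
That is 5 wins.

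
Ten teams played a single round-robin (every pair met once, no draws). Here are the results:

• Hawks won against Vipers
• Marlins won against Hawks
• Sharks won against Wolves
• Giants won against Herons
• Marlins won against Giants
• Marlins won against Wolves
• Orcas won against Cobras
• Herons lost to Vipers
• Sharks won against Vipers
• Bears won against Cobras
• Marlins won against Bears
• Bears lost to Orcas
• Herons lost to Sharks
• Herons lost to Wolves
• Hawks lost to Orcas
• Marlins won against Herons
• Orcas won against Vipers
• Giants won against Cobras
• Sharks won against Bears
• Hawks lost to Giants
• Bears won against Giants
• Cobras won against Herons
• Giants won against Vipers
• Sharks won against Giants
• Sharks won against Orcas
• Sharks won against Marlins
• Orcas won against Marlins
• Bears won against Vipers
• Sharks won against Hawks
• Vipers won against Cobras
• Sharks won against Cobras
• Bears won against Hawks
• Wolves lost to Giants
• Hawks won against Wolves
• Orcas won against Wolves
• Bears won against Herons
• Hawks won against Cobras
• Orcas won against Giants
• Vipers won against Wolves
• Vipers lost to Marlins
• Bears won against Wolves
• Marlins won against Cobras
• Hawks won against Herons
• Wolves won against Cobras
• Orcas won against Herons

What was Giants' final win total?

5

Giants' results: beat Cobras, Hawks, Vipers, Herons, Wolves; lost to Orcas, Marlins, Bears, Sharks.
That is 5 wins.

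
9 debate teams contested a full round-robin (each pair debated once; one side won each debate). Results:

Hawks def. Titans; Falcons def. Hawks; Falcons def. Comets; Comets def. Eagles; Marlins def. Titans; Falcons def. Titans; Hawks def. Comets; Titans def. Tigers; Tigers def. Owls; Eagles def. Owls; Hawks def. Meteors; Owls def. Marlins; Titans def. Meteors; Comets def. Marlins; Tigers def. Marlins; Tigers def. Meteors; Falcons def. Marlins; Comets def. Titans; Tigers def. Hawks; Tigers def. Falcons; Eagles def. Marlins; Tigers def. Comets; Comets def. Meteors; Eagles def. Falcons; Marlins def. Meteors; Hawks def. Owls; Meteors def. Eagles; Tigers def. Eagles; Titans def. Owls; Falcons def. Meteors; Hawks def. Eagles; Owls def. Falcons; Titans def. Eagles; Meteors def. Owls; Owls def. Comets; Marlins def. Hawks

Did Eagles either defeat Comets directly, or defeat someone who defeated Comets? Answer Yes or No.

Yes

Eagles did not beat Comets directly.
Eagles beat Falcons, Marlins, Owls. Of those, Falcons beat Comets.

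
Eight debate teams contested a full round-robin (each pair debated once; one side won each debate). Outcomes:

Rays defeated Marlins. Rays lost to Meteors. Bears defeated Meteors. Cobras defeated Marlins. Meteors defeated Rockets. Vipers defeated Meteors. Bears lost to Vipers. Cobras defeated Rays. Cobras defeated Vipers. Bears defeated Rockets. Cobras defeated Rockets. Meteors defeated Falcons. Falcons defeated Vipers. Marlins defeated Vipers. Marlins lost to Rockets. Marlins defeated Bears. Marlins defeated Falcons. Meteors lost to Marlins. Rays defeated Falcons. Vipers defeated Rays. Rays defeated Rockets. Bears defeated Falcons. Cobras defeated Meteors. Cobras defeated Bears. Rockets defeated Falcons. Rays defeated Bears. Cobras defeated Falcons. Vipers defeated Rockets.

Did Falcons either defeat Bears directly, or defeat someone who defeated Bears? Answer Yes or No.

Falcons did not beat Bears directly.
Falcons beat Vipers. Of those, Vipers beat Bears.

Yes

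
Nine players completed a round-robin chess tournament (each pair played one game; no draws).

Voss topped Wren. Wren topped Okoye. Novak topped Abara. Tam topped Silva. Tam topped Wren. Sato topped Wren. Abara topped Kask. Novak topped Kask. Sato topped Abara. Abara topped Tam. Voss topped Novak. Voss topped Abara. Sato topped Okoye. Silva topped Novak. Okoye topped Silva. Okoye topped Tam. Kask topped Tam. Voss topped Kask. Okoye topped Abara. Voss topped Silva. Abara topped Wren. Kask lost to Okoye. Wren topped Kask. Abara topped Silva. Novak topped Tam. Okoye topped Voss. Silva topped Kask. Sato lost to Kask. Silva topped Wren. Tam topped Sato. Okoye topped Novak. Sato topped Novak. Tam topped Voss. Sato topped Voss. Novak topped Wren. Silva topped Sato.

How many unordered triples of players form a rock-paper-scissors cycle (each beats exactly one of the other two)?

Win totals: Kask 2, Voss 5, Tam 4, Abara 4, Sato 5, Novak 4, Okoye 6, Silva 4, Wren 2.
A player with w wins dominates both others in C(w,2) triples; summing gives 1 + 10 + 6 + 6 + 10 + 6 + 15 + 6 + 1 = 61 transitive triples.
Total triples C(9,3) = 84, so cyclic triples = 84 − 61 = 23.

23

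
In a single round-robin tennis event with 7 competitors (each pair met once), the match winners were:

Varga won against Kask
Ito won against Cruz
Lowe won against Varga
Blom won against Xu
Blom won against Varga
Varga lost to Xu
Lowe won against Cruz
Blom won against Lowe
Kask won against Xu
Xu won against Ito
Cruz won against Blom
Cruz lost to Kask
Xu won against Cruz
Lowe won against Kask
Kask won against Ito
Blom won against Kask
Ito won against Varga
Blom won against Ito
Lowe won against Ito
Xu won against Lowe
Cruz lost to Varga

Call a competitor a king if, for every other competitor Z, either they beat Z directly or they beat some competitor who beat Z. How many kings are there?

5

Varga cannot reach Lowe in two steps.
Lowe reaches everyone (king).
Kask reaches everyone (king).
Ito cannot reach Lowe, Xu in two steps.
Blom reaches everyone (king).
Xu reaches everyone (king).
Cruz reaches everyone (king).
Kings: Lowe, Kask, Blom, Xu, Cruz — 5.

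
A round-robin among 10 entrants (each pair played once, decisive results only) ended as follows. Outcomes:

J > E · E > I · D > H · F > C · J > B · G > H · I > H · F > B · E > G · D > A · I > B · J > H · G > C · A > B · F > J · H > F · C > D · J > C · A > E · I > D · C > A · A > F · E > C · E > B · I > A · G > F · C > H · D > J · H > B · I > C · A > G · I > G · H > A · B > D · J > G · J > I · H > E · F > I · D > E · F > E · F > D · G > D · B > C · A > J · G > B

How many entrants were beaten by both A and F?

3

A beat: B, E, F, G, J.
F beat: B, C, D, E, I, J.
Both beat: B, E, J — 3.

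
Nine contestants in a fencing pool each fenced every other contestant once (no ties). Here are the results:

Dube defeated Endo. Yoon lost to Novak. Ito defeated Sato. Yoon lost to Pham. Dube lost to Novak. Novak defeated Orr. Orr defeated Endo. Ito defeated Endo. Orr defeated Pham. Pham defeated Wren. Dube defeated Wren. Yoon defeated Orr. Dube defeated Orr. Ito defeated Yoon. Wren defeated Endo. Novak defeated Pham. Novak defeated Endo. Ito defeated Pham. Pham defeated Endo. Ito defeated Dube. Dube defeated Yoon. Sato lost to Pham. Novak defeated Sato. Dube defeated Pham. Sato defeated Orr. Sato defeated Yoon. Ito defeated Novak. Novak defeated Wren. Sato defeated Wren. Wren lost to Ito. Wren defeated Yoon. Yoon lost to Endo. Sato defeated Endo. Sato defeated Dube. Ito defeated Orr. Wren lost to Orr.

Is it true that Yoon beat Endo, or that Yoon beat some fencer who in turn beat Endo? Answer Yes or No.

Yes

Yoon did not beat Endo directly.
Yoon beat Orr. Of those, Orr beat Endo.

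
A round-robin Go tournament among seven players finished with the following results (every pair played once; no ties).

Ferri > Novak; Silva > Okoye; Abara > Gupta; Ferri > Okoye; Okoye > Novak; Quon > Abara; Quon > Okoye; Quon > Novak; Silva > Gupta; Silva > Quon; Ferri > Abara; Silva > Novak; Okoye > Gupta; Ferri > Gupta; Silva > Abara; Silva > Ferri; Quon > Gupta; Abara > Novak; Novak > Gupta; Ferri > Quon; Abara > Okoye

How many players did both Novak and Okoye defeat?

1

Novak beat: Gupta.
Okoye beat: Novak, Gupta.
Both beat: Gupta — 1.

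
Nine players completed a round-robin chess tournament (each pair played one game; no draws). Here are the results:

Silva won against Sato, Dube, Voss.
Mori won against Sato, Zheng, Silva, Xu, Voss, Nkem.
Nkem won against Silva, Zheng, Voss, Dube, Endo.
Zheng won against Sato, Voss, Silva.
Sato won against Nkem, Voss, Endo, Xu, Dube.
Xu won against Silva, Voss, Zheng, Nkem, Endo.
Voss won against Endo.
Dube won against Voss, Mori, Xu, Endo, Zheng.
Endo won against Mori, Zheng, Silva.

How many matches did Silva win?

Silva's results: beat Dube, Voss, Sato; lost to Nkem, Xu, Endo, Zheng, Mori.
That is 3 wins.

3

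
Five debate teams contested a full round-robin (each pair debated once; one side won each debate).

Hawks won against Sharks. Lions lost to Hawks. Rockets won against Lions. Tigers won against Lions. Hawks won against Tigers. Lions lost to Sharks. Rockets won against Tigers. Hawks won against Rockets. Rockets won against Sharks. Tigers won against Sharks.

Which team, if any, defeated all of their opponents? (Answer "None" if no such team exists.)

Hawks

Hawks has 4 wins out of 4 opponents — a perfect record.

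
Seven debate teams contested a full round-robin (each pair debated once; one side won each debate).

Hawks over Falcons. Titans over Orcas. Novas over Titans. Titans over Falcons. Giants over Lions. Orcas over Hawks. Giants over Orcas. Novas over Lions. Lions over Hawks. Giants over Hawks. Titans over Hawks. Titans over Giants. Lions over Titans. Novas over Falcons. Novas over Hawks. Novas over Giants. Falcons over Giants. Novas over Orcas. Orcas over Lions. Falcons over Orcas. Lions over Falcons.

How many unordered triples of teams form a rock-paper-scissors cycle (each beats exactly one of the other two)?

6

Win totals: Falcons 2, Giants 3, Orcas 2, Novas 6, Lions 3, Titans 4, Hawks 1.
A team with w wins dominates both others in C(w,2) triples; summing gives 1 + 3 + 1 + 15 + 3 + 6 + 0 = 29 transitive triples.
Total triples C(7,3) = 35, so cyclic triples = 35 − 29 = 6.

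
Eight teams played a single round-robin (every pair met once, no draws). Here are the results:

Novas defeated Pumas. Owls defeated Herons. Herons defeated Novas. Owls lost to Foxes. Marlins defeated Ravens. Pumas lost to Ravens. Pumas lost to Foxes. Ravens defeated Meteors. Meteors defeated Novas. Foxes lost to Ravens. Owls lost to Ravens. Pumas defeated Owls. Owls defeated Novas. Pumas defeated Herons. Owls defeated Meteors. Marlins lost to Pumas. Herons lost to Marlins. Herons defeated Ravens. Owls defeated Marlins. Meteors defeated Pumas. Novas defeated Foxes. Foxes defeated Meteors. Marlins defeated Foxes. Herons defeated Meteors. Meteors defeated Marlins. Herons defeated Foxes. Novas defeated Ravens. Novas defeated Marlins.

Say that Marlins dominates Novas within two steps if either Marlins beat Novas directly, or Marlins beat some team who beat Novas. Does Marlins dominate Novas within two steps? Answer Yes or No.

Marlins did not beat Novas directly.
Marlins beat Herons, Ravens, Foxes. Of those, Herons beat Novas.

Yes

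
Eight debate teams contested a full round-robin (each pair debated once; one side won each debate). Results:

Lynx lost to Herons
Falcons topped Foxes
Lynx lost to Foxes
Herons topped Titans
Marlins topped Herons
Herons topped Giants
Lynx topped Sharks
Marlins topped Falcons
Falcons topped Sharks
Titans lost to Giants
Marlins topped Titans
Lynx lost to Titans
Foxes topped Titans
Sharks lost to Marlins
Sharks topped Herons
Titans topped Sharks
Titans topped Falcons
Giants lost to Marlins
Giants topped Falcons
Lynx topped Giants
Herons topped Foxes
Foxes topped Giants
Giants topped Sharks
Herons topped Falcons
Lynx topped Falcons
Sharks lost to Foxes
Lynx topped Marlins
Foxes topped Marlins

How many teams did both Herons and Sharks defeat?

Herons beat: Giants, Falcons, Lynx, Titans, Foxes.
Sharks beat: Herons.
No one was beaten by both.

0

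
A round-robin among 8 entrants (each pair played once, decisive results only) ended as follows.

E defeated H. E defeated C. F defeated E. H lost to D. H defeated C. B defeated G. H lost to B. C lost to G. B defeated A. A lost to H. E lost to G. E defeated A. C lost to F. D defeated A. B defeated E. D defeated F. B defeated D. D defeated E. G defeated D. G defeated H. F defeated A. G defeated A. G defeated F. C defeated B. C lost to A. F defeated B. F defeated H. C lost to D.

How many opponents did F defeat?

F's results: beat A, B, C, E, H; lost to D, G.
That is 5 wins.

5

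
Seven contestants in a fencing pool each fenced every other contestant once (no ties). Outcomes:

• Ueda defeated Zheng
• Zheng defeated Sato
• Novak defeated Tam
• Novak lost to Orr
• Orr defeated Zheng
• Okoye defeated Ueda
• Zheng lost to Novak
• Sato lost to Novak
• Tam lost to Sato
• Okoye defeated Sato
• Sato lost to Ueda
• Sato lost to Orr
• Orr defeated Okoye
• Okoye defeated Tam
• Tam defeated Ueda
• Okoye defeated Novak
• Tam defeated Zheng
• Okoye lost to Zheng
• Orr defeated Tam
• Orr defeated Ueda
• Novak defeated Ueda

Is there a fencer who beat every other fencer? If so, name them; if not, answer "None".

Orr

Orr has 6 wins out of 6 opponents — a perfect record.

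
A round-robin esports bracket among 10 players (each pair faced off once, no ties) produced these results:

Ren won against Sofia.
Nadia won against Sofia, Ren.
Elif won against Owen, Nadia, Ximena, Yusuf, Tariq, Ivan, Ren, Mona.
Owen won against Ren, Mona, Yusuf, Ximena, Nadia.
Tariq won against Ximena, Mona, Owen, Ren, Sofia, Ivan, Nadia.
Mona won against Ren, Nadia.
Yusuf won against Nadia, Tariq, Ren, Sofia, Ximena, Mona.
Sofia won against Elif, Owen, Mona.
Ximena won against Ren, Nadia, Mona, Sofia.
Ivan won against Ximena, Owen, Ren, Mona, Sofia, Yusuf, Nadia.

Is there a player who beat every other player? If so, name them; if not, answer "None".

Highest win total is Elif with 8 (out of 9 possible).
Elif lost to Sofia, so no player went undefeated.

None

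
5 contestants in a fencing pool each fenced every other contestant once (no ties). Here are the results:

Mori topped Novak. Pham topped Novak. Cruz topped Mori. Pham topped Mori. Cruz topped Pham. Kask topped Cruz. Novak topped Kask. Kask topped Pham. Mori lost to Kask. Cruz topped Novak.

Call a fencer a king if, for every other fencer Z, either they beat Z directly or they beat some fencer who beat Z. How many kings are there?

Novak reaches everyone (king).
Pham cannot reach Cruz in two steps.
Kask reaches everyone (king).
Cruz reaches everyone (king).
Mori cannot reach Pham, Cruz in two steps.
Kings: Novak, Kask, Cruz — 3.

3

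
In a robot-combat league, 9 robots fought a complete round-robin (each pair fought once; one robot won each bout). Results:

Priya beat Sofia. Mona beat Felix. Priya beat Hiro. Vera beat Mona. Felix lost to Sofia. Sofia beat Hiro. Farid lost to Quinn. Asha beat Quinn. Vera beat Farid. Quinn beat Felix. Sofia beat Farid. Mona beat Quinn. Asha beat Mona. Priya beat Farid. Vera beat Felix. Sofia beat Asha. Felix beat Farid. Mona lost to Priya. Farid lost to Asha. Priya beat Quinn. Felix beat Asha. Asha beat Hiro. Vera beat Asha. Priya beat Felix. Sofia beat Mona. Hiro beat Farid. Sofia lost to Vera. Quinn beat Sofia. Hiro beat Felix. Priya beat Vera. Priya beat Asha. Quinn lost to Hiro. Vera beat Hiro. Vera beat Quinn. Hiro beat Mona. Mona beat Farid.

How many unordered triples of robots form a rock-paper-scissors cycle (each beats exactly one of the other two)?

Win totals: Quinn 3, Hiro 4, Felix 2, Asha 4, Priya 8, Vera 7, Farid 0, Mona 3, Sofia 5.
A robot with w wins dominates both others in C(w,2) triples; summing gives 3 + 6 + 1 + 6 + 28 + 21 + 0 + 3 + 10 = 78 transitive triples.
Total triples C(9,3) = 84, so cyclic triples = 84 − 78 = 6.

6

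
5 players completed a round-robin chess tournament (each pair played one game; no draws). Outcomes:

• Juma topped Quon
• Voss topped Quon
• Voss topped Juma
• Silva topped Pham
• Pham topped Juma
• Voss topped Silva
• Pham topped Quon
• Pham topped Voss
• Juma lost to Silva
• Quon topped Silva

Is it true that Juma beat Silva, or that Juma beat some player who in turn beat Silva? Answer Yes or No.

Juma did not beat Silva directly.
Juma beat Quon. Of those, Quon beat Silva.

Yes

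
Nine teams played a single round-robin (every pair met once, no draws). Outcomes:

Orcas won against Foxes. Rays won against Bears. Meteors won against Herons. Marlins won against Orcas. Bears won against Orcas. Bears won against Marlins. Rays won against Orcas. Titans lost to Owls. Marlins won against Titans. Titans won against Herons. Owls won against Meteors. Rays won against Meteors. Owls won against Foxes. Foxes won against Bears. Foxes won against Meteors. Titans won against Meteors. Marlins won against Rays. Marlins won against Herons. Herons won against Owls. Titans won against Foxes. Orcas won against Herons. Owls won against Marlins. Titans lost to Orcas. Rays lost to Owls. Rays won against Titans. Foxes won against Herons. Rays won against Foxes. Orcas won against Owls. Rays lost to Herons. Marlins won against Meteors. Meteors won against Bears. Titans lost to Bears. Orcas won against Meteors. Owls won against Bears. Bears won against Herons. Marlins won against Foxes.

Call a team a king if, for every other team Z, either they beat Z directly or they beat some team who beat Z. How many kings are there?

Bears reaches everyone (king).
Titans cannot reach Marlins, Orcas in two steps.
Herons reaches everyone (king).
Marlins reaches everyone (king).
Rays reaches everyone (king).
Foxes reaches everyone (king).
Orcas reaches everyone (king).
Meteors cannot reach Foxes in two steps.
Owls reaches everyone (king).
Kings: Bears, Herons, Marlins, Rays, Foxes, Orcas, Owls — 7.

7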